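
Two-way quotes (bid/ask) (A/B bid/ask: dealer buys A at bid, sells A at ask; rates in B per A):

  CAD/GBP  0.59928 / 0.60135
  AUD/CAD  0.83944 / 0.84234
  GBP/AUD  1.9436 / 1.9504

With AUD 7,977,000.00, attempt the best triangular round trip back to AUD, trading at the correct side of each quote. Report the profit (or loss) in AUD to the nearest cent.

Net profit: AUD 97,230.89

Best loop AUD → GBP → CAD → AUD:
AUD 7,977,000.00 ÷ 1.9504 (buy GBP at ask) = GBP 4,089,930.27
GBP 4,089,930.27 ÷ 0.60135 (buy CAD at ask) = CAD 6,801,247.64
CAD 6,801,247.64 ÷ 0.84234 (buy AUD at ask) = AUD 8,074,230.89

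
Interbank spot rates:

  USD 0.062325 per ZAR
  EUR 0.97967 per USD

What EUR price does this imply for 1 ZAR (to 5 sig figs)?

1 ZAR × 0.062325 = 0.062325 USD
0.062325 USD × 0.97967 = 0.0610579 EUR

ZAR/EUR = 0.061058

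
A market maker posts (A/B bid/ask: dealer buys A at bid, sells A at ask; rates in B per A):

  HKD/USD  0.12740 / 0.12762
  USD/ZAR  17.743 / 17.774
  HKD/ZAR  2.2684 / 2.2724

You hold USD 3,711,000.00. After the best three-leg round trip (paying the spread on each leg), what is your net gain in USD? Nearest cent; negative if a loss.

Net profit: USD 134.35

Best loop USD → HKD → ZAR → USD:
USD 3,711,000.00 ÷ 0.12762 (buy HKD at ask) = HKD 29,078,514.34
HKD 29,078,514.34 × 2.2684 (sell HKD at bid) = ZAR 65,961,701.93
ZAR 65,961,701.93 ÷ 17.774 (buy USD at ask) = USD 3,711,134.35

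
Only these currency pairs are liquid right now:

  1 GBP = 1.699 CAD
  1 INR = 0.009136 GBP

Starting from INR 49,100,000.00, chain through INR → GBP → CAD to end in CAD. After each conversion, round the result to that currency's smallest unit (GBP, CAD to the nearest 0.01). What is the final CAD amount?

CAD 762,133.34

INR 49,100,000.00 × 0.009136 = GBP 448,577.60
GBP 448,577.60 × 1.699 = CAD 762,133.34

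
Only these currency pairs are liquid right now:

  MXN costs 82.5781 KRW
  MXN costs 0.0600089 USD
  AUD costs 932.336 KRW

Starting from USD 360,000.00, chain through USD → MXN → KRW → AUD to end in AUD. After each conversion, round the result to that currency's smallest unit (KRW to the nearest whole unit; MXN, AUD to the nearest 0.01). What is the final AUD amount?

AUD 531,348.27

USD 360,000.00 ÷ 0.0600089 = MXN 5,999,110.13
MXN 5,999,110.13 × 82.5781 = KRW 495,395,116
KRW 495,395,116 ÷ 932.336 = AUD 531,348.27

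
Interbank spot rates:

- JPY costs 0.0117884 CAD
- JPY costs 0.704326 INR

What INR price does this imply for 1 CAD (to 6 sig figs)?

1 CAD ÷ 0.0117884 = 84.8292 JPY
84.8292 JPY × 0.704326 = 59.7474 INR

CAD/INR = 59.7474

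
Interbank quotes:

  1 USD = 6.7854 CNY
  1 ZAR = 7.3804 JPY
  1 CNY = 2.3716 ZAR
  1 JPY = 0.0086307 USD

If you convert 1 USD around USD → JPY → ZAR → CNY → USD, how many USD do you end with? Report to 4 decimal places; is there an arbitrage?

Around USD → JPY → ZAR → CNY → USD: 1 ÷ 0.0086307 ÷ 7.3804 ÷ 2.3716 ÷ 6.7854 = 0.975567
Product < 1; profitable direction is USD → CNY → ZAR → JPY → USD.

0.9756 (arbitrage exists)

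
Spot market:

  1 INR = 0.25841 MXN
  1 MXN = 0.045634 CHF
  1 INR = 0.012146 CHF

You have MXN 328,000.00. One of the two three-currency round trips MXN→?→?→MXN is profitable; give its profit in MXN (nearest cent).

Profitable loop is MXN → INR → CHF → MXN:
MXN 328,000.00 ÷ 0.25841 = INR 1,269,300.72
INR 1,269,300.72 × 0.012146 = CHF 15,416.93
CHF 15,416.93 ÷ 0.045634 = MXN 337,838.60
Profit = MXN 337,838.60 − MXN 328,000.00

Profit: MXN 9,838.60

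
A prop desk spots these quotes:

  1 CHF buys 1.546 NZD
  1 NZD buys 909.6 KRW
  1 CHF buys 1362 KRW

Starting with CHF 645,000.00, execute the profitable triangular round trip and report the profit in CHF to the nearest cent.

Profit: CHF 20,951.42

Profitable loop is CHF → NZD → KRW → CHF:
CHF 645,000.00 × 1.546 = NZD 997,170.00
NZD 997,170.00 × 909.6 = KRW 907,025,832
KRW 907,025,832 ÷ 1362 = CHF 665,951.42
Profit = CHF 665,951.42 − CHF 645,000.00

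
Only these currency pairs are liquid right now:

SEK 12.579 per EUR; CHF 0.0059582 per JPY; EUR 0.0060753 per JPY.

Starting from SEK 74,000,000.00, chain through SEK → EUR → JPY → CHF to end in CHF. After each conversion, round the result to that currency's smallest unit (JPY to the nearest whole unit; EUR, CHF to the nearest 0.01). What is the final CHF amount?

CHF 5,769,430.57

SEK 74,000,000.00 ÷ 12.579 = EUR 5,882,820.57
EUR 5,882,820.57 ÷ 0.0060753 = JPY 968,317,708
JPY 968,317,708 × 0.0059582 = CHF 5,769,430.57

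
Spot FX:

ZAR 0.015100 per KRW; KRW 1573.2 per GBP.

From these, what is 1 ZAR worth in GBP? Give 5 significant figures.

1 ZAR ÷ 0.015100 = 66.2252 KRW
66.2252 KRW ÷ 1573.2 = 0.0420958 GBP

ZAR/GBP = 0.042096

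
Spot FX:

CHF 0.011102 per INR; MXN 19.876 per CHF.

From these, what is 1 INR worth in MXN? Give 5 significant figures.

INR/MXN = 0.22066

1 INR × 0.011102 = 0.011102 CHF
0.011102 CHF × 19.876 = 0.220663 MXN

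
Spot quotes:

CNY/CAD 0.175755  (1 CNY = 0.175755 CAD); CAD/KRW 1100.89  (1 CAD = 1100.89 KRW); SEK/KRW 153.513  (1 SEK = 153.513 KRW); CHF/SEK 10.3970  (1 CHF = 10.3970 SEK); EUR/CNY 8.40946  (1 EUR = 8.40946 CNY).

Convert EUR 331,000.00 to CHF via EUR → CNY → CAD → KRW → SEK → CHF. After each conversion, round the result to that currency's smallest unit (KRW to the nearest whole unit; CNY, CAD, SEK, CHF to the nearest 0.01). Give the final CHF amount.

EUR 331,000.00 × 8.40946 = CNY 2,783,531.26
CNY 2,783,531.26 × 0.175755 = CAD 489,219.54
CAD 489,219.54 × 1100.89 = KRW 538,576,899
KRW 538,576,899 ÷ 153.513 = SEK 3,508,347.17
SEK 3,508,347.17 ÷ 10.3970 = CHF 337,438.41

CHF 337,438.41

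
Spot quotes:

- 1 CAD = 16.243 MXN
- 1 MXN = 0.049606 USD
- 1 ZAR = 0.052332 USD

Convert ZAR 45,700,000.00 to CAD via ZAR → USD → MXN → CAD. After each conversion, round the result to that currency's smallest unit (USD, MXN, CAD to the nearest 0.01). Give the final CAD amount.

CAD 2,968,131.10

ZAR 45,700,000.00 × 0.052332 = USD 2,391,572.40
USD 2,391,572.40 ÷ 0.049606 = MXN 48,211,353.47
MXN 48,211,353.47 ÷ 16.243 = CAD 2,968,131.10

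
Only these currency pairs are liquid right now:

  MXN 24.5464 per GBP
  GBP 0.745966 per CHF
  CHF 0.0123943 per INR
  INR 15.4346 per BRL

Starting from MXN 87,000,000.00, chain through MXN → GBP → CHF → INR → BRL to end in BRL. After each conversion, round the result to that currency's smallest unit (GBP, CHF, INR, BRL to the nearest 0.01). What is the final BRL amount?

MXN 87,000,000.00 ÷ 24.5464 = GBP 3,544,307.92
GBP 3,544,307.92 ÷ 0.745966 = CHF 4,751,299.55
CHF 4,751,299.55 ÷ 0.0123943 = INR 383,345,533.83
INR 383,345,533.83 ÷ 15.4346 = BRL 24,836,765.05

BRL 24,836,765.05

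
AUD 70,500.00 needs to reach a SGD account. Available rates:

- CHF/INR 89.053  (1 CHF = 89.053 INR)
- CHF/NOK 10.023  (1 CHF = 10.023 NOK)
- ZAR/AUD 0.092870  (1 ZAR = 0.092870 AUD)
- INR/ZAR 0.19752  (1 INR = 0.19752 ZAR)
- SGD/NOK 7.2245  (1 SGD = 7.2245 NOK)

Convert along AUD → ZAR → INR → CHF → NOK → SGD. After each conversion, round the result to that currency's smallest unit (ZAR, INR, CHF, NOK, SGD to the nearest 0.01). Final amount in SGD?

SGD 59,874.79

AUD 70,500.00 ÷ 0.092870 = ZAR 759,125.66
ZAR 759,125.66 ÷ 0.19752 = INR 3,843,285.03
INR 3,843,285.03 ÷ 89.053 = CHF 43,157.28
CHF 43,157.28 × 10.023 = NOK 432,565.42
NOK 432,565.42 ÷ 7.2245 = SGD 59,874.79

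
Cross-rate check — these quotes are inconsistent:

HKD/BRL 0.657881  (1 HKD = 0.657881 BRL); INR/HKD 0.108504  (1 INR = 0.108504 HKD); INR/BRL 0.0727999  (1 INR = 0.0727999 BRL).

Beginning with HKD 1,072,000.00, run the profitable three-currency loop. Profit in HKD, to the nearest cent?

Profitable loop is HKD → INR → BRL → HKD:
HKD 1,072,000.00 ÷ 0.108504 = INR 9,879,820.10
INR 9,879,820.10 × 0.0727999 = BRL 719,249.92
BRL 719,249.92 ÷ 0.657881 = HKD 1,093,282.70
Profit = HKD 1,093,282.70 − HKD 1,072,000.00

Profit: HKD 21,282.70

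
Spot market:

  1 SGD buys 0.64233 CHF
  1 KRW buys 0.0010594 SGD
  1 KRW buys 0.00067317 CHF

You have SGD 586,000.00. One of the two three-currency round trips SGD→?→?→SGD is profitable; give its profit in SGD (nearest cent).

Profit: SGD 6,367.25

Profitable loop is SGD → CHF → KRW → SGD:
SGD 586,000.00 × 0.64233 = CHF 376,405.38
CHF 376,405.38 ÷ 0.00067317 = KRW 559,153,527
KRW 559,153,527 × 0.0010594 = SGD 592,367.25
Profit = SGD 592,367.25 − SGD 586,000.00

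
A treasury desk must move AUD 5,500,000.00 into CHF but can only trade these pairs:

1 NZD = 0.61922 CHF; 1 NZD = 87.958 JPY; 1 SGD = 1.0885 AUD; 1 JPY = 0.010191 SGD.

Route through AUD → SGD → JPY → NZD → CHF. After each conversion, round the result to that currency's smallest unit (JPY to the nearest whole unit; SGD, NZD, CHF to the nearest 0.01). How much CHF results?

CHF 3,490,495.52

AUD 5,500,000.00 ÷ 1.0885 = SGD 5,052,824.99
SGD 5,052,824.99 ÷ 0.010191 = JPY 495,812,481
JPY 495,812,481 ÷ 87.958 = NZD 5,636,923.09
NZD 5,636,923.09 × 0.61922 = CHF 3,490,495.52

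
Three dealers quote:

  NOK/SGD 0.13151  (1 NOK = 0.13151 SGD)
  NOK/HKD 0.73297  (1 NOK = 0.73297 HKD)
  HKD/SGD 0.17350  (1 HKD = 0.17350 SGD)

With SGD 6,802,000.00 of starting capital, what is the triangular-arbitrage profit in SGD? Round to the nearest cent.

Profit: SGD 232,119.25

Profitable loop is SGD → HKD → NOK → SGD:
SGD 6,802,000.00 ÷ 0.17350 = HKD 39,204,610.95
HKD 39,204,610.95 ÷ 0.73297 = NOK 53,487,333.66
NOK 53,487,333.66 × 0.13151 = SGD 7,034,119.25
Profit = SGD 7,034,119.25 − SGD 6,802,000.00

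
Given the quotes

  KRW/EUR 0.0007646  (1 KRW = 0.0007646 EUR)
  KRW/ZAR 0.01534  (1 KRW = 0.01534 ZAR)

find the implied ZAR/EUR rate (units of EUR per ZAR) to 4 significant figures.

ZAR/EUR = 0.04984

1 ZAR ÷ 0.01534 = 65.189 KRW
65.189 KRW × 0.0007646 = 0.0498435 EUR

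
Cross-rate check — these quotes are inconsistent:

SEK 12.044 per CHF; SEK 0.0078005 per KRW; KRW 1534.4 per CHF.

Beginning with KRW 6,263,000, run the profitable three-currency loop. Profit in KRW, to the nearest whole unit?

Profit: KRW 39,199

Profitable loop is KRW → CHF → SEK → KRW:
KRW 6,263,000 ÷ 1534.4 = CHF 4,081.73
CHF 4,081.73 × 12.044 = SEK 49,160.31
SEK 49,160.31 ÷ 0.0078005 = KRW 6,302,199
Profit = KRW 6,302,199 − KRW 6,263,000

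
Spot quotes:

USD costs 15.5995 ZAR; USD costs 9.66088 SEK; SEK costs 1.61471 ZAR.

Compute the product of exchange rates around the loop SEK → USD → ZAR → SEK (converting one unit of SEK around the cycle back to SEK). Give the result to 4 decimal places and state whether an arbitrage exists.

Around SEK → USD → ZAR → SEK: 1 ÷ 9.66088 × 15.5995 ÷ 1.61471 = 0.999999
Product ≈ 1 (deviation 0.000%, within rounding noise).

1.0000 (no arbitrage)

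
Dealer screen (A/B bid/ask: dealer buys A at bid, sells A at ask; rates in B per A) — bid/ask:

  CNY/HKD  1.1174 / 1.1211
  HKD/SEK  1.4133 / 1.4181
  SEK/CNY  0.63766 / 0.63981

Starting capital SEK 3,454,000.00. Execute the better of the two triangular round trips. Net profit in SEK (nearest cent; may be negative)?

Best loop SEK → CNY → HKD → SEK:
SEK 3,454,000.00 × 0.63766 (sell SEK at bid) = CNY 2,202,477.64
CNY 2,202,477.64 × 1.1174 (sell CNY at bid) = HKD 2,461,048.51
HKD 2,461,048.51 × 1.4133 (sell HKD at bid) = SEK 3,478,199.87

Net profit: SEK 24,199.87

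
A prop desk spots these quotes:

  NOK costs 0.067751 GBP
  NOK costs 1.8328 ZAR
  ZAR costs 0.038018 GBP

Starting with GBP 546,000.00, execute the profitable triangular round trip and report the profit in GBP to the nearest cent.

Profitable loop is GBP → NOK → ZAR → GBP:
GBP 546,000.00 ÷ 0.067751 = NOK 8,058,921.64
NOK 8,058,921.64 × 1.8328 = ZAR 14,770,391.58
ZAR 14,770,391.58 × 0.038018 = GBP 561,540.75
Profit = GBP 561,540.75 − GBP 546,000.00

Profit: GBP 15,540.75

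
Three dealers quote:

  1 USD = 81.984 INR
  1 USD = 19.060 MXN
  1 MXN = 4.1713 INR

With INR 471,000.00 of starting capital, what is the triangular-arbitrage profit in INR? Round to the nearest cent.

Profit: INR 14,686.12

Profitable loop is INR → MXN → USD → INR:
INR 471,000.00 ÷ 4.1713 = MXN 112,914.44
MXN 112,914.44 ÷ 19.060 = USD 5,924.16
USD 5,924.16 × 81.984 = INR 485,686.12
Profit = INR 485,686.12 − INR 471,000.00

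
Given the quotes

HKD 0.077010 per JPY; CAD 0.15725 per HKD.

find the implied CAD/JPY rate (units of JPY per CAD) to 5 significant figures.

CAD/JPY = 82.578

1 CAD ÷ 0.15725 = 6.3593 HKD
6.3593 HKD ÷ 0.077010 = 82.5776 JPY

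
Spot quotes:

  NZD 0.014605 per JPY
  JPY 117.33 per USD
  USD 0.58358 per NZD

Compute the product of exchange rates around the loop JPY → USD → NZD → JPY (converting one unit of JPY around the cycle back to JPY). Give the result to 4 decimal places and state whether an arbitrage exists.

1.0000 (no arbitrage)

Around JPY → USD → NZD → JPY: 1 ÷ 117.33 ÷ 0.58358 ÷ 0.014605 = 0.999975
Product ≈ 1 (deviation 0.003%, within rounding noise).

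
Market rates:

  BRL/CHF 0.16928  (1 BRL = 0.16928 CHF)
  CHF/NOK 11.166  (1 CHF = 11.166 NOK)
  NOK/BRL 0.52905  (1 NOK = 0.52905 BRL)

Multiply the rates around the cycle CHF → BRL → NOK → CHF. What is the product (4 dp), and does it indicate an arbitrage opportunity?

1.0000 (no arbitrage)

Around CHF → BRL → NOK → CHF: 1 ÷ 0.16928 ÷ 0.52905 ÷ 11.166 = 1.000000
Product ≈ 1 (deviation 0.000%, within rounding noise).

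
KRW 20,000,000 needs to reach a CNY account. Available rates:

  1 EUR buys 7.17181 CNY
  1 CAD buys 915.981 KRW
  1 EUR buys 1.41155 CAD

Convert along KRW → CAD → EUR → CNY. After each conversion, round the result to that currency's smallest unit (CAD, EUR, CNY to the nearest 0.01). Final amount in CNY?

CNY 110,936.86

KRW 20,000,000 ÷ 915.981 = CAD 21,834.51
CAD 21,834.51 ÷ 1.41155 = EUR 15,468.46
EUR 15,468.46 × 7.17181 = CNY 110,936.86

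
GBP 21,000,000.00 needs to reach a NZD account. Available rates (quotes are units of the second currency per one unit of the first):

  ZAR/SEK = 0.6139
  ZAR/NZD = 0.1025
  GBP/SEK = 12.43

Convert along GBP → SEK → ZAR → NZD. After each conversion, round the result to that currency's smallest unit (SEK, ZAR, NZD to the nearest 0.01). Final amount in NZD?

GBP 21,000,000.00 × 12.43 = SEK 261,030,000.00
SEK 261,030,000.00 ÷ 0.6139 = ZAR 425,199,543.90
ZAR 425,199,543.90 × 0.1025 = NZD 43,582,953.25

NZD 43,582,953.25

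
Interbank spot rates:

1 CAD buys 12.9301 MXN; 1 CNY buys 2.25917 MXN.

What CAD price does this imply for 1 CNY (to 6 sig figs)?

CNY/CAD = 0.174722

1 CNY × 2.25917 = 2.25917 MXN
2.25917 MXN ÷ 12.9301 = 0.174722 CAD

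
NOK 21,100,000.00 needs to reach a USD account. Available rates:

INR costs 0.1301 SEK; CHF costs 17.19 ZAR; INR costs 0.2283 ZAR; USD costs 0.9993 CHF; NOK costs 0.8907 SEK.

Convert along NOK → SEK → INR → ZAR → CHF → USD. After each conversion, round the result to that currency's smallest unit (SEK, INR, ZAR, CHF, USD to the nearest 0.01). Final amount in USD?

NOK 21,100,000.00 × 0.8907 = SEK 18,793,770.00
SEK 18,793,770.00 ÷ 0.1301 = INR 144,456,341.28
INR 144,456,341.28 × 0.2283 = ZAR 32,979,382.71
ZAR 32,979,382.71 ÷ 17.19 = CHF 1,918,521.39
CHF 1,918,521.39 ÷ 0.9993 = USD 1,919,865.30

USD 1,919,865.30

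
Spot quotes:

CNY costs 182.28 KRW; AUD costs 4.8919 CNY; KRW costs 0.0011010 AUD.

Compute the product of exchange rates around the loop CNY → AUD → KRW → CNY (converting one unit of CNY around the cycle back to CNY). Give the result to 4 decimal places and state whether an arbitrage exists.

Around CNY → AUD → KRW → CNY: 1 ÷ 4.8919 ÷ 0.0011010 ÷ 182.28 = 1.018582
Product > 1; profitable direction is CNY → AUD → KRW → CNY.

1.0186 (arbitrage exists)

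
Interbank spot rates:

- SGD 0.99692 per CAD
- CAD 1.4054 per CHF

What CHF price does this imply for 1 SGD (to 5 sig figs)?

1 SGD ÷ 0.99692 = 1.00309 CAD
1.00309 CAD ÷ 1.4054 = 0.71374 CHF

SGD/CHF = 0.71374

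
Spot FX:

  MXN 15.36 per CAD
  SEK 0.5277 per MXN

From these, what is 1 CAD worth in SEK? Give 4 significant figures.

1 CAD × 15.36 = 15.36 MXN
15.36 MXN × 0.5277 = 8.10547 SEK

CAD/SEK = 8.105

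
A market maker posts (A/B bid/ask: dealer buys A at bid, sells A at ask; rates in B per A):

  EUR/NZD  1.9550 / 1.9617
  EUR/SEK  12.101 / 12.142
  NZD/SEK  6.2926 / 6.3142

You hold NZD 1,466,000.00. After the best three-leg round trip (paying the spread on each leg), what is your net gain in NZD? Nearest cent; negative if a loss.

Net profit: NZD 19,322.05

Best loop NZD → SEK → EUR → NZD:
NZD 1,466,000.00 × 6.2926 (sell NZD at bid) = SEK 9,224,951.60
SEK 9,224,951.60 ÷ 12.142 (buy EUR at ask) = EUR 759,755.53
EUR 759,755.53 × 1.9550 (sell EUR at bid) = NZD 1,485,322.05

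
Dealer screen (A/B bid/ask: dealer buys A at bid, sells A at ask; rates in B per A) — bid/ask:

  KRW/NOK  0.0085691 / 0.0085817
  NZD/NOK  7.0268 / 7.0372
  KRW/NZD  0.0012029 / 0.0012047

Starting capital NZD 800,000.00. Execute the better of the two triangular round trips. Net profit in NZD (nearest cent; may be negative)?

Net profit: NZD 8,623.57

Best loop NZD → KRW → NOK → NZD:
NZD 800,000.00 ÷ 0.0012047 (buy KRW at ask) = KRW 664,065,743
KRW 664,065,743 × 0.0085691 (sell KRW at bid) = NOK 5,690,445.75
NOK 5,690,445.75 ÷ 7.0372 (buy NZD at ask) = NZD 808,623.57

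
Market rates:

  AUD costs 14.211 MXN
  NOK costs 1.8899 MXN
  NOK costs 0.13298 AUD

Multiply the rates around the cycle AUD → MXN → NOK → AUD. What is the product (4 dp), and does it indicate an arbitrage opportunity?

0.9999 (no arbitrage)

Around AUD → MXN → NOK → AUD: 1 × 14.211 ÷ 1.8899 × 0.13298 = 0.999936
Product ≈ 1 (deviation 0.006%, within rounding noise).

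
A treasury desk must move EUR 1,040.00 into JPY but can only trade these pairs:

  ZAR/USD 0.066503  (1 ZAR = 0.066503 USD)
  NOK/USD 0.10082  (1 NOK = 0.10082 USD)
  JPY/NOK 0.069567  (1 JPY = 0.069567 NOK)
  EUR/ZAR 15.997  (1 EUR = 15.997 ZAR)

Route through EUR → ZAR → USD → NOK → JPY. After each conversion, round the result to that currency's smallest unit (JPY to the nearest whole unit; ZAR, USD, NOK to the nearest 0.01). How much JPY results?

JPY 157,747

EUR 1,040.00 × 15.997 = ZAR 16,636.88
ZAR 16,636.88 × 0.066503 = USD 1,106.40
USD 1,106.40 ÷ 0.10082 = NOK 10,974.01
NOK 10,974.01 ÷ 0.069567 = JPY 157,747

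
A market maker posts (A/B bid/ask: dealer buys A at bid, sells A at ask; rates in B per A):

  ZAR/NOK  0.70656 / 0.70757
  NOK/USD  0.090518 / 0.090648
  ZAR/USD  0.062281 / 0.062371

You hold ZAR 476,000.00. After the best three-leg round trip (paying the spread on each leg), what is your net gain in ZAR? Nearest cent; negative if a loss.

Best loop ZAR → NOK → USD → ZAR:
ZAR 476,000.00 × 0.70656 (sell ZAR at bid) = NOK 336,322.56
NOK 336,322.56 × 0.090518 (sell NOK at bid) = USD 30,443.25
USD 30,443.25 ÷ 0.062371 (buy ZAR at ask) = ZAR 488,099.36

Net profit: ZAR 12,099.36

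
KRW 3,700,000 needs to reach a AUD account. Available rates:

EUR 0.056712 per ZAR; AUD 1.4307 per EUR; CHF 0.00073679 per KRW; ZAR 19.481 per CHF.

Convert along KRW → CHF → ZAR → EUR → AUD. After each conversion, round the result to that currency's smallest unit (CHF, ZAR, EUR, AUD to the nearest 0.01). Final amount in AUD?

AUD 4,309.03

KRW 3,700,000 × 0.00073679 = CHF 2,726.12
CHF 2,726.12 × 19.481 = ZAR 53,107.54
ZAR 53,107.54 × 0.056712 = EUR 3,011.83
EUR 3,011.83 × 1.4307 = AUD 4,309.03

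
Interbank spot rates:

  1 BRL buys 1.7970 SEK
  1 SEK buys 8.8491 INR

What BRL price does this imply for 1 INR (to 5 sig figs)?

1 INR ÷ 8.8491 = 0.113006 SEK
0.113006 SEK ÷ 1.7970 = 0.0628858 BRL

INR/BRL = 0.062886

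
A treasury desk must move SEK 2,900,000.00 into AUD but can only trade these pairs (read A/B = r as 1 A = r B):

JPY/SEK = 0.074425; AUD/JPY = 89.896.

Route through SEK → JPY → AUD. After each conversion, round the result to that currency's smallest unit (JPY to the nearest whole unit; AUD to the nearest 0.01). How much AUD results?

SEK 2,900,000.00 ÷ 0.074425 = JPY 38,965,401
JPY 38,965,401 ÷ 89.896 = AUD 433,449.78

AUD 433,449.78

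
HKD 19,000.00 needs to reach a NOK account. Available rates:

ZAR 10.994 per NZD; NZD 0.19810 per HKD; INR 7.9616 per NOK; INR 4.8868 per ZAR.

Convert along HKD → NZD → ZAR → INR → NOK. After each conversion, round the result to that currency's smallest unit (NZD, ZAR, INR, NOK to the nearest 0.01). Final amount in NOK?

NOK 25,399.08

HKD 19,000.00 × 0.19810 = NZD 3,763.90
NZD 3,763.90 × 10.994 = ZAR 41,380.32
ZAR 41,380.32 × 4.8868 = INR 202,217.35
INR 202,217.35 ÷ 7.9616 = NOK 25,399.08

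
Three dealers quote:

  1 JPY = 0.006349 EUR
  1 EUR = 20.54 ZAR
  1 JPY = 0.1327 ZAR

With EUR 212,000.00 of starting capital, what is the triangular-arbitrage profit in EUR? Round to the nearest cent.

Profit: EUR 3,725.27

Profitable loop is EUR → JPY → ZAR → EUR:
EUR 212,000.00 ÷ 0.006349 = JPY 33,391,085
JPY 33,391,085 × 0.1327 = ZAR 4,430,997.01
ZAR 4,430,997.01 ÷ 20.54 = EUR 215,725.27
Profit = EUR 215,725.27 − EUR 212,000.00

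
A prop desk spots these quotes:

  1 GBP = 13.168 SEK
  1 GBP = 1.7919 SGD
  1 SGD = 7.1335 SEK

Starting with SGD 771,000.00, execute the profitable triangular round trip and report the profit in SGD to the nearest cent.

Profit: SGD 23,250.98

Profitable loop is SGD → GBP → SEK → SGD:
SGD 771,000.00 ÷ 1.7919 = GBP 430,269.55
GBP 430,269.55 × 13.168 = SEK 5,665,789.39
SEK 5,665,789.39 ÷ 7.1335 = SGD 794,250.98
Profit = SGD 794,250.98 − SGD 771,000.00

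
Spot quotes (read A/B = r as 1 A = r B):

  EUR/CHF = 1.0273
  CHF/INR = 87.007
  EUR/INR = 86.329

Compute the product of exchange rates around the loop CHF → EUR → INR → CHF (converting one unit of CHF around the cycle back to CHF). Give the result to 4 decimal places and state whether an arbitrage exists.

Around CHF → EUR → INR → CHF: 1 ÷ 1.0273 × 86.329 ÷ 87.007 = 0.965840
Product < 1; profitable direction is CHF → INR → EUR → CHF.

0.9658 (arbitrage exists)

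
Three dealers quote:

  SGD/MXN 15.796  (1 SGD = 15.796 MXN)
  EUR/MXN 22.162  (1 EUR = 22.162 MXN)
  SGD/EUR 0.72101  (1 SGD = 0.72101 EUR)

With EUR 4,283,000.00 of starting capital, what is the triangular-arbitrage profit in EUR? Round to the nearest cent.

Profit: EUR 49,625.87

Profitable loop is EUR → MXN → SGD → EUR:
EUR 4,283,000.00 × 22.162 = MXN 94,919,846.00
MXN 94,919,846.00 ÷ 15.796 = SGD 6,009,106.48
SGD 6,009,106.48 × 0.72101 = EUR 4,332,625.87
Profit = EUR 4,332,625.87 − EUR 4,283,000.00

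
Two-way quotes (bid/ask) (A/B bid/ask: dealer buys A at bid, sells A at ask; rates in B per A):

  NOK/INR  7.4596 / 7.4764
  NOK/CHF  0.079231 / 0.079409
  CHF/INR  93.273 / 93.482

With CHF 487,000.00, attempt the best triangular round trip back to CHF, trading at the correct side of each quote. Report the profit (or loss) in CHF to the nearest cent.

Net profit: CHF 2,380.63

Best loop CHF → NOK → INR → CHF:
CHF 487,000.00 ÷ 0.079409 (buy NOK at ask) = NOK 6,132,806.11
NOK 6,132,806.11 × 7.4596 (sell NOK at bid) = INR 45,748,280.42
INR 45,748,280.42 ÷ 93.482 (buy CHF at ask) = CHF 489,380.63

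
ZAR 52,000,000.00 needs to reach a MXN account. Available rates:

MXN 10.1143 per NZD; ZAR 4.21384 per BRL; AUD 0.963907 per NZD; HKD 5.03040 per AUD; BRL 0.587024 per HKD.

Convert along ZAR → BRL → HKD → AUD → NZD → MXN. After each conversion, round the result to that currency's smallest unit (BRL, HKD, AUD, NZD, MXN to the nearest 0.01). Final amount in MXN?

MXN 43,849,800.51

ZAR 52,000,000.00 ÷ 4.21384 = BRL 12,340,288.19
BRL 12,340,288.19 ÷ 0.587024 = HKD 21,021,777.97
HKD 21,021,777.97 ÷ 5.03040 = AUD 4,178,947.59
AUD 4,178,947.59 ÷ 0.963907 = NZD 4,335,426.13
NZD 4,335,426.13 × 10.1143 = MXN 43,849,800.51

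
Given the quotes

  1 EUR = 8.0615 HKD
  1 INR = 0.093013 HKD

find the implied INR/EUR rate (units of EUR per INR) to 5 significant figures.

INR/EUR = 0.011538

1 INR × 0.093013 = 0.093013 HKD
0.093013 HKD ÷ 8.0615 = 0.0115379 EUR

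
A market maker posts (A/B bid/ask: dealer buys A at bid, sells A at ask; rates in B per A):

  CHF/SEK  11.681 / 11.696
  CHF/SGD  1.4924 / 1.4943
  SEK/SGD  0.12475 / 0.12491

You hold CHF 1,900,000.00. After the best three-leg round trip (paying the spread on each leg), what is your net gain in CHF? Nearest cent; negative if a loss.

Best loop CHF → SGD → SEK → CHF:
CHF 1,900,000.00 × 1.4924 (sell CHF at bid) = SGD 2,835,560.00
SGD 2,835,560.00 ÷ 0.12491 (buy SEK at ask) = SEK 22,700,824.59
SEK 22,700,824.59 ÷ 11.696 (buy CHF at ask) = CHF 1,940,904.98

Net profit: CHF 40,904.98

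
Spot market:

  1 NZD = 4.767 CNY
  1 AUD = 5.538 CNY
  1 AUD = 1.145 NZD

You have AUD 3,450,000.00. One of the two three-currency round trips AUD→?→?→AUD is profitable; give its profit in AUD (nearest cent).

Profit: AUD 50,430.09

Profitable loop is AUD → CNY → NZD → AUD:
AUD 3,450,000.00 × 5.538 = CNY 19,106,100.00
CNY 19,106,100.00 ÷ 4.767 = NZD 4,007,992.45
NZD 4,007,992.45 ÷ 1.145 = AUD 3,500,430.09
Profit = AUD 3,500,430.09 − AUD 3,450,000.00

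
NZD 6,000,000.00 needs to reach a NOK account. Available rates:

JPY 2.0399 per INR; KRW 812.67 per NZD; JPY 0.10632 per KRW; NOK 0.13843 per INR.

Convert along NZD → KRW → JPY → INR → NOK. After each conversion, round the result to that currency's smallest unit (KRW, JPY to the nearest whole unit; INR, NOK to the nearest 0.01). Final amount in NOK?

NZD 6,000,000.00 × 812.67 = KRW 4,876,020,000
KRW 4,876,020,000 × 0.10632 = JPY 518,418,446
JPY 518,418,446 ÷ 2.0399 = INR 254,139,147.02
INR 254,139,147.02 × 0.13843 = NOK 35,180,482.12

NOK 35,180,482.12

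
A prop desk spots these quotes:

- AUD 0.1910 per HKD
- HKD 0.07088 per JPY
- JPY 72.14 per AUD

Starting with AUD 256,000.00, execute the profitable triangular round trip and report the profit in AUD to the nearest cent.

Profit: AUD 6,123.98

Profitable loop is AUD → HKD → JPY → AUD:
AUD 256,000.00 ÷ 0.1910 = HKD 1,340,314.14
HKD 1,340,314.14 ÷ 0.07088 = JPY 18,909,624
JPY 18,909,624 ÷ 72.14 = AUD 262,123.98
Profit = AUD 262,123.98 − AUD 256,000.00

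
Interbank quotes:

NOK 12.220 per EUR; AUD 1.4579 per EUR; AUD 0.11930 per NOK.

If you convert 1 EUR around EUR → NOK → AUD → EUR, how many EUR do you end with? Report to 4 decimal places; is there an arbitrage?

Around EUR → NOK → AUD → EUR: 1 × 12.220 × 0.11930 ÷ 1.4579 = 0.999963
Product ≈ 1 (deviation 0.004%, within rounding noise).

1.0000 (no arbitrage)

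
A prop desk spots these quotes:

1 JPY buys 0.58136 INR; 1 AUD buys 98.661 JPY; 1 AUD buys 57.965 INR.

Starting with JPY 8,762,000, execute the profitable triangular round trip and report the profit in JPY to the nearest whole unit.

Profitable loop is JPY → AUD → INR → JPY:
JPY 8,762,000 ÷ 98.661 = AUD 88,809.15
AUD 88,809.15 × 57.965 = INR 5,147,822.65
INR 5,147,822.65 ÷ 0.58136 = JPY 8,854,793
Profit = JPY 8,854,793 − JPY 8,762,000

Profit: JPY 92,793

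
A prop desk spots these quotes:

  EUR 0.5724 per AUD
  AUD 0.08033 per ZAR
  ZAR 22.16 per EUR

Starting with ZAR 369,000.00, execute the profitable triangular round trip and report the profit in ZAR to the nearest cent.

Profitable loop is ZAR → AUD → EUR → ZAR:
ZAR 369,000.00 × 0.08033 = AUD 29,641.77
AUD 29,641.77 × 0.5724 = EUR 16,966.95
EUR 16,966.95 × 22.16 = ZAR 375,987.59
Profit = ZAR 375,987.59 − ZAR 369,000.00

Profit: ZAR 6,987.59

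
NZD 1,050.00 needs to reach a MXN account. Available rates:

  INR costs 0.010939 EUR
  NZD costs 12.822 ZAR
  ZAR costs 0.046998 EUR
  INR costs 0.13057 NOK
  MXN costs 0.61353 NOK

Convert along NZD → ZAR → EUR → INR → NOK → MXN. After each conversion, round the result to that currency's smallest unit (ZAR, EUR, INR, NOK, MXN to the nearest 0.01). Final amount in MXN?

MXN 12,309.93

NZD 1,050.00 × 12.822 = ZAR 13,463.10
ZAR 13,463.10 × 0.046998 = EUR 632.74
EUR 632.74 ÷ 0.010939 = INR 57,842.58
INR 57,842.58 × 0.13057 = NOK 7,552.51
NOK 7,552.51 ÷ 0.61353 = MXN 12,309.93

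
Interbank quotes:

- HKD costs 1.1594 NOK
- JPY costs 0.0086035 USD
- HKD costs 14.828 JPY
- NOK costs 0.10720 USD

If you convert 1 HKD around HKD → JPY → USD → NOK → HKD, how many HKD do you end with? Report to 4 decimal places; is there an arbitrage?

1.0264 (arbitrage exists)

Around HKD → JPY → USD → NOK → HKD: 1 × 14.828 × 0.0086035 ÷ 0.10720 ÷ 1.1594 = 1.026431
Product > 1; profitable direction is HKD → JPY → USD → NOK → HKD.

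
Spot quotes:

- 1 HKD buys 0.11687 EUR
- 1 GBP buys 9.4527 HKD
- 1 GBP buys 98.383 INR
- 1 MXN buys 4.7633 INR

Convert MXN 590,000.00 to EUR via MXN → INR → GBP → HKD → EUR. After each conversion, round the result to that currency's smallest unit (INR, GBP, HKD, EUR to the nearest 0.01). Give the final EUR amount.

EUR 31,557.22

MXN 590,000.00 × 4.7633 = INR 2,810,347.00
INR 2,810,347.00 ÷ 98.383 = GBP 28,565.37
GBP 28,565.37 × 9.4527 = HKD 270,019.87
HKD 270,019.87 × 0.11687 = EUR 31,557.22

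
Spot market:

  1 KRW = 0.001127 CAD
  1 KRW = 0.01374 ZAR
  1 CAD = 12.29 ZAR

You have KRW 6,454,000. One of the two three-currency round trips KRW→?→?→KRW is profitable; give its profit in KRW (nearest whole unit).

Profitable loop is KRW → CAD → ZAR → KRW:
KRW 6,454,000 × 0.001127 = CAD 7,273.66
CAD 7,273.66 × 12.29 = ZAR 89,393.26
ZAR 89,393.26 ÷ 0.01374 = KRW 6,506,059
Profit = KRW 6,506,059 − KRW 6,454,000

Profit: KRW 52,059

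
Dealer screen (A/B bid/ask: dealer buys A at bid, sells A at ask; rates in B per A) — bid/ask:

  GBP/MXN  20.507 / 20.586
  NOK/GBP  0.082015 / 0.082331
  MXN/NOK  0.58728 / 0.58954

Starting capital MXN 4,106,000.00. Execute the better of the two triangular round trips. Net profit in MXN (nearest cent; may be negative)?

Net profit: MXN 3,323.29

Best loop MXN → GBP → NOK → MXN:
MXN 4,106,000.00 ÷ 20.586 (buy GBP at ask) = GBP 199,455.94
GBP 199,455.94 ÷ 0.082331 (buy NOK at ask) = NOK 2,422,610.45
NOK 2,422,610.45 ÷ 0.58954 (buy MXN at ask) = MXN 4,109,323.29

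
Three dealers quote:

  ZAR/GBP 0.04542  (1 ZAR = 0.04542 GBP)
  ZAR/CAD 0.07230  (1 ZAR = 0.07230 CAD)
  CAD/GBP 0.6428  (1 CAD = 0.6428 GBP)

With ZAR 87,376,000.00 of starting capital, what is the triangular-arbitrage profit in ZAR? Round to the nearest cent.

Profitable loop is ZAR → CAD → GBP → ZAR:
ZAR 87,376,000.00 × 0.07230 = CAD 6,317,284.80
CAD 6,317,284.80 × 0.6428 = GBP 4,060,750.67
GBP 4,060,750.67 ÷ 0.04542 = ZAR 89,404,462.12
Profit = ZAR 89,404,462.12 − ZAR 87,376,000.00

Profit: ZAR 2,028,462.12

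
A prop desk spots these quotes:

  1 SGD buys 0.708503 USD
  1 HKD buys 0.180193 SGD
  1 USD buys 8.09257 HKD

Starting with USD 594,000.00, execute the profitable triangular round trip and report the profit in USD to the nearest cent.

Profit: USD 19,694.91

Profitable loop is USD → HKD → SGD → USD:
USD 594,000.00 × 8.09257 = HKD 4,806,986.58
HKD 4,806,986.58 × 0.180193 = SGD 866,185.33
SGD 866,185.33 × 0.708503 = USD 613,694.91
Profit = USD 613,694.91 − USD 594,000.00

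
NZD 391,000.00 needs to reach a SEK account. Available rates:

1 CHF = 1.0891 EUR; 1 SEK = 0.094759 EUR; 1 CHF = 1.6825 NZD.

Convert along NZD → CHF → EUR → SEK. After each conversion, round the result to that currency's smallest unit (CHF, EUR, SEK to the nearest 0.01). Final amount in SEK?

NZD 391,000.00 ÷ 1.6825 = CHF 232,392.27
CHF 232,392.27 × 1.0891 = EUR 253,098.42
EUR 253,098.42 ÷ 0.094759 = SEK 2,670,969.72

SEK 2,670,969.72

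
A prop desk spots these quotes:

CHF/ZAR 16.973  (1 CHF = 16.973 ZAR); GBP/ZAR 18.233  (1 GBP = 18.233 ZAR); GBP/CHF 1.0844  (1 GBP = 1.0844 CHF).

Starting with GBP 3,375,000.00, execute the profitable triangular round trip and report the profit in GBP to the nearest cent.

Profit: GBP 31,934.35

Profitable loop is GBP → CHF → ZAR → GBP:
GBP 3,375,000.00 × 1.0844 = CHF 3,659,850.00
CHF 3,659,850.00 × 16.973 = ZAR 62,118,634.05
ZAR 62,118,634.05 ÷ 18.233 = GBP 3,406,934.35
Profit = GBP 3,406,934.35 − GBP 3,375,000.00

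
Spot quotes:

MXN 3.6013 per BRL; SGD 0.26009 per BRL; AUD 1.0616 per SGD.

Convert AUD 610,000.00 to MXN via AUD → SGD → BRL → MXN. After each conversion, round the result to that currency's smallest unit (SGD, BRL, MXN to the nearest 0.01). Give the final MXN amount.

MXN 7,956,179.48

AUD 610,000.00 ÷ 1.0616 = SGD 574,604.37
SGD 574,604.37 ÷ 0.26009 = BRL 2,209,252.07
BRL 2,209,252.07 × 3.6013 = MXN 7,956,179.48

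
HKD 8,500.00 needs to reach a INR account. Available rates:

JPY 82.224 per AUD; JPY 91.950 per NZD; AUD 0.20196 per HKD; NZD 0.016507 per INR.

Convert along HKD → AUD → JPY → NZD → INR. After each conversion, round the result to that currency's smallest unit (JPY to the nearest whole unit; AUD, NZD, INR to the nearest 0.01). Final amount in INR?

INR 92,995.70

HKD 8,500.00 × 0.20196 = AUD 1,716.66
AUD 1,716.66 × 82.224 = JPY 141,151
JPY 141,151 ÷ 91.950 = NZD 1,535.08
NZD 1,535.08 ÷ 0.016507 = INR 92,995.70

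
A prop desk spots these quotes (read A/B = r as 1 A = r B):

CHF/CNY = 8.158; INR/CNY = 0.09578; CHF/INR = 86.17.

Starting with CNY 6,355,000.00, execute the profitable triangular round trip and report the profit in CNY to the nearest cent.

Profitable loop is CNY → CHF → INR → CNY:
CNY 6,355,000.00 ÷ 8.158 = CHF 778,989.95
CHF 778,989.95 × 86.17 = INR 67,125,563.86
INR 67,125,563.86 × 0.09578 = CNY 6,429,286.51
Profit = CNY 6,429,286.51 − CNY 6,355,000.00

Profit: CNY 74,286.51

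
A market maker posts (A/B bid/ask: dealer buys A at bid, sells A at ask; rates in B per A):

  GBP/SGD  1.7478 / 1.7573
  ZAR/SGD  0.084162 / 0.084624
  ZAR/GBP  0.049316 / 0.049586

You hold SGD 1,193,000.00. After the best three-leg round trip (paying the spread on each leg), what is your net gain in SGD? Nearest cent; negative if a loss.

Net profit: SGD 22,140.44

Best loop SGD → ZAR → GBP → SGD:
SGD 1,193,000.00 ÷ 0.084624 (buy ZAR at ask) = ZAR 14,097,655.51
ZAR 14,097,655.51 × 0.049316 (sell ZAR at bid) = GBP 695,239.98
GBP 695,239.98 × 1.7478 (sell GBP at bid) = SGD 1,215,140.44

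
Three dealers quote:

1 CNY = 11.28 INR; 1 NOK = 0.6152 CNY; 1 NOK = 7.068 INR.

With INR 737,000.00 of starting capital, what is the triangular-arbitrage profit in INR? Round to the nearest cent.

Profit: INR 13,651.92

Profitable loop is INR → CNY → NOK → INR:
INR 737,000.00 ÷ 11.28 = CNY 65,336.88
CNY 65,336.88 ÷ 0.6152 = NOK 106,204.29
NOK 106,204.29 × 7.068 = INR 750,651.92
Profit = INR 750,651.92 − INR 737,000.00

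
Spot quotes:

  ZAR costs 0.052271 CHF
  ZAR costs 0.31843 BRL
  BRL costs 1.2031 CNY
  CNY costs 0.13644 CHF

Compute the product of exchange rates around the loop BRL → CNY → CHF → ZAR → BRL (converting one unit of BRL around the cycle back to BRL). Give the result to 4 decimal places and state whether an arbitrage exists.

Around BRL → CNY → CHF → ZAR → BRL: 1 × 1.2031 × 0.13644 ÷ 0.052271 × 0.31843 = 0.999992
Product ≈ 1 (deviation 0.001%, within rounding noise).

1.0000 (no arbitrage)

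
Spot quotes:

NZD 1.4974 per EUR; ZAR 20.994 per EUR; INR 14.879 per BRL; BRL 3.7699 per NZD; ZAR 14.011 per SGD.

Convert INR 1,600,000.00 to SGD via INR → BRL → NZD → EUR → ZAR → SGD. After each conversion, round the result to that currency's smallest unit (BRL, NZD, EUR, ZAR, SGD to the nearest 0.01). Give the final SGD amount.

INR 1,600,000.00 ÷ 14.879 = BRL 107,534.11
BRL 107,534.11 ÷ 3.7699 = NZD 28,524.39
NZD 28,524.39 ÷ 1.4974 = EUR 19,049.28
EUR 19,049.28 × 20.994 = ZAR 399,920.58
ZAR 399,920.58 ÷ 14.011 = SGD 28,543.33

SGD 28,543.33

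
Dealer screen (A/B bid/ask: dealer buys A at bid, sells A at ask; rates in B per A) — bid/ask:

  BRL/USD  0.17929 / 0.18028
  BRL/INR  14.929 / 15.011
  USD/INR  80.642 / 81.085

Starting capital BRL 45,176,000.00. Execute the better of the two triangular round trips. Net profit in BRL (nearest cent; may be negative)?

Best loop BRL → INR → USD → BRL:
BRL 45,176,000.00 × 14.929 (sell BRL at bid) = INR 674,432,504.00
INR 674,432,504.00 ÷ 81.085 (buy USD at ask) = USD 8,317,598.87
USD 8,317,598.87 ÷ 0.18028 (buy BRL at ask) = BRL 46,137,113.74

Net profit: BRL 961,113.74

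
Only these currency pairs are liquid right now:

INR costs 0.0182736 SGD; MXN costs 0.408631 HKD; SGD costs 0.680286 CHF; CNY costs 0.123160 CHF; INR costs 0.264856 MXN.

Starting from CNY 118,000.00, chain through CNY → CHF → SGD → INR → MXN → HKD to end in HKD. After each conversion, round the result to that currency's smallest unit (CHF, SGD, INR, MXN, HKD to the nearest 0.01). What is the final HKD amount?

HKD 126,525.25

CNY 118,000.00 × 0.123160 = CHF 14,532.88
CHF 14,532.88 ÷ 0.680286 = SGD 21,362.90
SGD 21,362.90 ÷ 0.0182736 = INR 1,169,058.09
INR 1,169,058.09 × 0.264856 = MXN 309,632.05
MXN 309,632.05 × 0.408631 = HKD 126,525.25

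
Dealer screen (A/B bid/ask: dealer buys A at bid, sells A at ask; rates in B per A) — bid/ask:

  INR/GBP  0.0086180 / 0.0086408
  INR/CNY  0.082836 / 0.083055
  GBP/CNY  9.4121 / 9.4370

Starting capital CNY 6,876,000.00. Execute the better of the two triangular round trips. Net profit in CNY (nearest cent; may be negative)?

Net profit: CNY 109,010.76

Best loop CNY → GBP → INR → CNY:
CNY 6,876,000.00 ÷ 9.4370 (buy GBP at ask) = GBP 728,621.38
GBP 728,621.38 ÷ 0.0086408 (buy INR at ask) = INR 84,323,370.97
INR 84,323,370.97 × 0.082836 (sell INR at bid) = CNY 6,985,010.76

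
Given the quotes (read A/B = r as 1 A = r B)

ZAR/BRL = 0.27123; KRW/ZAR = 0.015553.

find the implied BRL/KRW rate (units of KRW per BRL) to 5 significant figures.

1 BRL ÷ 0.27123 = 3.68691 ZAR
3.68691 ZAR ÷ 0.015553 = 237.054 KRW

BRL/KRW = 237.05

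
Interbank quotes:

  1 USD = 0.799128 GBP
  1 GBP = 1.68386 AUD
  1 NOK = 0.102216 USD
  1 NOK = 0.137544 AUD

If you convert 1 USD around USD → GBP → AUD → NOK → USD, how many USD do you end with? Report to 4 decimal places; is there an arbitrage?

1.0000 (no arbitrage)

Around USD → GBP → AUD → NOK → USD: 1 × 0.799128 × 1.68386 ÷ 0.137544 × 0.102216 = 0.999999
Product ≈ 1 (deviation 0.000%, within rounding noise).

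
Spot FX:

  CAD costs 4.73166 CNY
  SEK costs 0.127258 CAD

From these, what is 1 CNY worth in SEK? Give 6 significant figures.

CNY/SEK = 1.66074

1 CNY ÷ 4.73166 = 0.211342 CAD
0.211342 CAD ÷ 0.127258 = 1.66074 SEK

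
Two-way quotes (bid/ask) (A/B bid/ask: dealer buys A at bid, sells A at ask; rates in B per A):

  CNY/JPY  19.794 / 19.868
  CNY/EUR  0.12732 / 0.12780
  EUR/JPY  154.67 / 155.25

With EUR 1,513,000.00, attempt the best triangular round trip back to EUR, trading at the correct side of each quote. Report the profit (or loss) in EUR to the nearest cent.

Best loop EUR → CNY → JPY → EUR:
EUR 1,513,000.00 ÷ 0.12780 (buy CNY at ask) = CNY 11,838,810.64
CNY 11,838,810.64 × 19.794 (sell CNY at bid) = JPY 234,337,418
JPY 234,337,418 ÷ 155.25 (buy EUR at ask) = EUR 1,509,419.76

Net result: EUR -3,580.24 (no profitable arbitrage after spreads)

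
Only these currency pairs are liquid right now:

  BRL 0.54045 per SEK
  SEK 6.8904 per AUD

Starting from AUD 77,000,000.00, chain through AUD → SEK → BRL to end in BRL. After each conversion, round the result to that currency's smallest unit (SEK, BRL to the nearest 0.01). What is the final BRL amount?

BRL 286,741,584.36

AUD 77,000,000.00 × 6.8904 = SEK 530,560,800.00
SEK 530,560,800.00 × 0.54045 = BRL 286,741,584.36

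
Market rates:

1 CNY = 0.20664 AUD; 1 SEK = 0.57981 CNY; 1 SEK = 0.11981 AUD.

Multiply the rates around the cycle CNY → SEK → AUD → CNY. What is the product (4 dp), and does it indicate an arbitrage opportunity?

1.0000 (no arbitrage)

Around CNY → SEK → AUD → CNY: 1 ÷ 0.57981 × 0.11981 ÷ 0.20664 = 0.999984
Product ≈ 1 (deviation 0.002%, within rounding noise).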